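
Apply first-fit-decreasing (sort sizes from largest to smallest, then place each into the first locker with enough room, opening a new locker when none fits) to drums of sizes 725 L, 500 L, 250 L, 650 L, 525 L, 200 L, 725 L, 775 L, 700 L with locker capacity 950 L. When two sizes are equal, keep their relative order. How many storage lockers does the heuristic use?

7

Sorted descending: 775, 725, 725, 700, 650, 525, 500, 250, 200.
  775 → locker 1 (new)  [load 775/950]
  725 → locker 2 (new)  [load 725/950]
  725 → locker 3 (new)  [load 725/950]
  700 → locker 4 (new)  [load 700/950]
  650 → locker 5 (new)  [load 650/950]
  525 → locker 6 (new)  [load 525/950]
  500 → locker 7 (new)  [load 500/950]
  250 → locker 4  [load 950/950]
  200 → locker 2  [load 925/950]
7 storage lockers opened.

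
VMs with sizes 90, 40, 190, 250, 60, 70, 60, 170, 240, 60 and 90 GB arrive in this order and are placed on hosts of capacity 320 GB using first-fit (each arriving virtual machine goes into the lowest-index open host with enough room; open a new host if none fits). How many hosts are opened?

  90 → host 1 (new)  [load 90/320]
  40 → host 1  [load 130/320]
  190 → host 1  [load 320/320]
  250 → host 2 (new)  [load 250/320]
  60 → host 2  [load 310/320]
  70 → host 3 (new)  [load 70/320]
  60 → host 3  [load 130/320]
  170 → host 3  [load 300/320]
  240 → host 4 (new)  [load 240/320]
  60 → host 4  [load 300/320]
  90 → host 5 (new)  [load 90/320]
5 hosts opened.

5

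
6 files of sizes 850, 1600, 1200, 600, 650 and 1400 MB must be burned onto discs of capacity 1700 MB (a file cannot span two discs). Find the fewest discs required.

Total = 1600 + 1400 + 1200 + 850 + 650 + 600 = 6300 MB.
Lower bound: ⌈6300/1700⌉ = 4 discs.
A packing using 5 discs:
  disc 1: 1600 = 1600
  disc 2: 1400 = 1400
  disc 3: 1200 = 1200
  disc 4: 850 + 650 = 1500
  disc 5: 600 = 600
No arrangement into 4 discs stays within capacity, so 5 is optimal.

5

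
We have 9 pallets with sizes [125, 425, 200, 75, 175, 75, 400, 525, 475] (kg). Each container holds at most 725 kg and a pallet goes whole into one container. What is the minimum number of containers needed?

4

Total = 525 + 475 + 425 + 400 + 200 + 175 + 125 + 75 + 75 = 2475 kg.
Lower bound: ⌈2475/725⌉ = 4 containers.
A packing using 4 containers:
  container 1: 525 + 200 = 725
  container 2: 475 + 175 + 75 = 725
  container 3: 425 + 125 + 75 = 625
  container 4: 400 = 400
This matches the lower bound, so 4 is optimal.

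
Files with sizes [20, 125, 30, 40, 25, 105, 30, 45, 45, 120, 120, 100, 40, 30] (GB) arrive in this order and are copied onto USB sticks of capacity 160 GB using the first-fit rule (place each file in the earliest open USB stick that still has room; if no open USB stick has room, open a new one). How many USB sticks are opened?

6

  20 → USB stick 1 (new)  [load 20/160]
  125 → USB stick 1  [load 145/160]
  30 → USB stick 2 (new)  [load 30/160]
  40 → USB stick 2  [load 70/160]
  25 → USB stick 2  [load 95/160]
  105 → USB stick 3 (new)  [load 105/160]
  30 → USB stick 2  [load 125/160]
  45 → USB stick 3  [load 150/160]
  45 → USB stick 4 (new)  [load 45/160]
  120 → USB stick 5 (new)  [load 120/160]
  120 → USB stick 6 (new)  [load 120/160]
  100 → USB stick 4  [load 145/160]
  40 → USB stick 5  [load 160/160]
  30 → USB stick 2  [load 155/160]
6 USB sticks opened.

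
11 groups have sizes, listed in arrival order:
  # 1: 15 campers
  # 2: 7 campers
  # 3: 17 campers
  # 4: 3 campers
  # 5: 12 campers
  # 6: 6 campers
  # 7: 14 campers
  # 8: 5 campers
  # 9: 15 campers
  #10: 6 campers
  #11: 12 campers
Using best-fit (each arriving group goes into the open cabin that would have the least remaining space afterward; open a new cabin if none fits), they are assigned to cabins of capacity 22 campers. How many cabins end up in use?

  15 → cabin 1 (new)  [load 15/22]
  7 → cabin 1  [load 22/22]
  17 → cabin 2 (new)  [load 17/22]
  3 → cabin 2  [load 20/22]
  12 → cabin 3 (new)  [load 12/22]
  6 → cabin 3  [load 18/22]
  14 → cabin 4 (new)  [load 14/22]
  5 → cabin 4  [load 19/22]
  15 → cabin 5 (new)  [load 15/22]
  6 → cabin 5  [load 21/22]
  12 → cabin 6 (new)  [load 12/22]
6 cabins opened.

6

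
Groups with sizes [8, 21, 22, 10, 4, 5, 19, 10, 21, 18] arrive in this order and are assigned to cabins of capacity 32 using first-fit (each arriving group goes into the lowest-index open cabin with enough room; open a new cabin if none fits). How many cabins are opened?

  8 → cabin 1 (new)  [load 8/32]
  21 → cabin 1  [load 29/32]
  22 → cabin 2 (new)  [load 22/32]
  10 → cabin 2  [load 32/32]
  4 → cabin 3 (new)  [load 4/32]
  5 → cabin 3  [load 9/32]
  19 → cabin 3  [load 28/32]
  10 → cabin 4 (new)  [load 10/32]
  21 → cabin 4  [load 31/32]
  18 → cabin 5 (new)  [load 18/32]
5 cabins opened.

5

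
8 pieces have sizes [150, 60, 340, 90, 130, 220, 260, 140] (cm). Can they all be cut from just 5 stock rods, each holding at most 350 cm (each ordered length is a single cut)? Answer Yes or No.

Yes

A valid assignment using 4 stock rods:
  stock rod 1: 340 = 340
  stock rod 2: 260 + 90 = 350
  stock rod 3: 220 + 130 = 350
  stock rod 4: 150 + 140 + 60 = 350
That uses only 4 ≤ 5, so 5 stock rods are enough.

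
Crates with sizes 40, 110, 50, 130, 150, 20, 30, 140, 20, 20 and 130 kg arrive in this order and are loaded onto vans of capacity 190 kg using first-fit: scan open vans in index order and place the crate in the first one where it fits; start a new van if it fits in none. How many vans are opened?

5

  40 → van 1 (new)  [load 40/190]
  110 → van 1  [load 150/190]
  50 → van 2 (new)  [load 50/190]
  130 → van 2  [load 180/190]
  150 → van 3 (new)  [load 150/190]
  20 → van 1  [load 170/190]
  30 → van 3  [load 180/190]
  140 → van 4 (new)  [load 140/190]
  20 → van 1  [load 190/190]
  20 → van 4  [load 160/190]
  130 → van 5 (new)  [load 130/190]
5 vans opened.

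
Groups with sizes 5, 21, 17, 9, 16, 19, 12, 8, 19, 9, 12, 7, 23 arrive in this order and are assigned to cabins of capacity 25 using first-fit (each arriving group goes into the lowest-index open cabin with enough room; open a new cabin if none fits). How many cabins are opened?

9

  5 → cabin 1 (new)  [load 5/25]
  21 → cabin 2 (new)  [load 21/25]
  17 → cabin 1  [load 22/25]
  9 → cabin 3 (new)  [load 9/25]
  16 → cabin 3  [load 25/25]
  19 → cabin 4 (new)  [load 19/25]
  12 → cabin 5 (new)  [load 12/25]
  8 → cabin 5  [load 20/25]
  19 → cabin 6 (new)  [load 19/25]
  9 → cabin 7 (new)  [load 9/25]
  12 → cabin 7  [load 21/25]
  7 → cabin 8 (new)  [load 7/25]
  23 → cabin 9 (new)  [load 23/25]
9 cabins opened.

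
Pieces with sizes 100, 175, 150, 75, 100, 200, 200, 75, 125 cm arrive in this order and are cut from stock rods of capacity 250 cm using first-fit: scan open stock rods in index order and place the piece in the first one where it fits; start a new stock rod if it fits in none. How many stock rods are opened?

  100 → stock rod 1 (new)  [load 100/250]
  175 → stock rod 2 (new)  [load 175/250]
  150 → stock rod 1  [load 250/250]
  75 → stock rod 2  [load 250/250]
  100 → stock rod 3 (new)  [load 100/250]
  200 → stock rod 4 (new)  [load 200/250]
  200 → stock rod 5 (new)  [load 200/250]
  75 → stock rod 3  [load 175/250]
  125 → stock rod 6 (new)  [load 125/250]
6 stock rods opened.

6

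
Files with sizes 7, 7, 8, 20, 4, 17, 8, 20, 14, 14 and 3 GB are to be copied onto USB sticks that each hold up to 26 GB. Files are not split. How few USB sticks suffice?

Total = 20 + 20 + 17 + 14 + 14 + 8 + 8 + 7 + 7 + 4 + 3 = 122 GB.
Lower bound: ⌈122/26⌉ = 5 USB sticks.
A packing using 6 USB sticks:
  USB stick 1: 20 + 4 = 24
  USB stick 2: 20 + 3 = 23
  USB stick 3: 17 + 8 = 25
  USB stick 4: 14 + 8 = 22
  USB stick 5: 14 + 7 = 21
  USB stick 6: 7 = 7
No arrangement into 5 USB sticks stays within capacity, so 6 is optimal.

6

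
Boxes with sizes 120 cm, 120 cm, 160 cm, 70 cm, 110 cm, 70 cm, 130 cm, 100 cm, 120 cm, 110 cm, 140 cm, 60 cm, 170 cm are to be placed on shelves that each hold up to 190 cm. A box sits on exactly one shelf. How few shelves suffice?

Total = 170 + 160 + 140 + 130 + 120 + 120 + 120 + 110 + 110 + 100 + 70 + 70 + 60 = 1480 cm.
Lower bound: ⌈1480/190⌉ = 8 shelves.
Also, 10 boxes each exceed 95 cm, and no two of those can share a shelf, so at least 10 shelves are needed.
A packing using 10 shelves:
  shelf 1: 170 = 170
  shelf 2: 160 = 160
  shelf 3: 140 = 140
  shelf 4: 130 + 60 = 190
  shelf 5: 120 + 70 = 190
  shelf 6: 120 + 70 = 190
  shelf 7: 120 = 120
  shelf 8: 110 = 110
  shelf 9: 110 = 110
  shelf 10: 100 = 100
This matches the lower bound, so 10 is optimal.

10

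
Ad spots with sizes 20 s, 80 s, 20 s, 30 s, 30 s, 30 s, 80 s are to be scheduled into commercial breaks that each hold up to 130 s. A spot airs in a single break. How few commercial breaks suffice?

3

Total = 80 + 80 + 30 + 30 + 30 + 20 + 20 = 290 s.
Lower bound: ⌈290/130⌉ = 3 commercial breaks.
A packing using 3 commercial breaks:
  break 1: 80 + 30 + 20 = 130
  break 2: 80 + 30 + 20 = 130
  break 3: 30 = 30
This matches the lower bound, so 3 is optimal.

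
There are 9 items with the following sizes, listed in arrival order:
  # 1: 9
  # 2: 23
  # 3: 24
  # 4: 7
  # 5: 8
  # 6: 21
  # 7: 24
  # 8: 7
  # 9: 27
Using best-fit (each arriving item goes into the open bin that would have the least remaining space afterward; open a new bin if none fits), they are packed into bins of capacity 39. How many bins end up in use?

5

  9 → bin 1 (new)  [load 9/39]
  23 → bin 1  [load 32/39]
  24 → bin 2 (new)  [load 24/39]
  7 → bin 1  [load 39/39]
  8 → bin 2  [load 32/39]
  21 → bin 3 (new)  [load 21/39]
  24 → bin 4 (new)  [load 24/39]
  7 → bin 2  [load 39/39]
  27 → bin 5 (new)  [load 27/39]
5 bins opened.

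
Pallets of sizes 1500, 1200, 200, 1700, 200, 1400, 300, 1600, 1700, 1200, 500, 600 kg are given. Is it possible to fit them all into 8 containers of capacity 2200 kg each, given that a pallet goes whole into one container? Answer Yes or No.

Yes

A valid assignment using 7 containers:
  container 1: 1700 + 500 = 2200
  container 2: 1700 + 300 + 200 = 2200
  container 3: 1600 + 600 = 2200
  container 4: 1500 + 200 = 1700
  container 5: 1400 = 1400
  container 6: 1200 = 1200
  container 7: 1200 = 1200
That uses only 7 ≤ 8, so 8 containers are enough.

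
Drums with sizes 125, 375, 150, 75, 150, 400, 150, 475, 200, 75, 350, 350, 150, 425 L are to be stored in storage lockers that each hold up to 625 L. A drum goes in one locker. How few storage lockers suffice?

6

Total = 475 + 425 + 400 + 375 + 350 + 350 + 200 + 150 + 150 + 150 + 150 + 125 + 75 + 75 = 3450 L.
Lower bound: ⌈3450/625⌉ = 6 storage lockers.
A packing using 6 storage lockers:
  locker 1: 475 + 150 = 625
  locker 2: 425 + 200 = 625
  locker 3: 400 + 150 + 75 = 625
  locker 4: 375 + 150 + 75 = 600
  locker 5: 350 + 150 + 125 = 625
  locker 6: 350 = 350
This matches the lower bound, so 6 is optimal.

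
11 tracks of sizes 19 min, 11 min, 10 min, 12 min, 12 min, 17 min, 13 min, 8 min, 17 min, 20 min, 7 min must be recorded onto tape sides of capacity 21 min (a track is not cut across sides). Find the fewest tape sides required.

Total = 20 + 19 + 17 + 17 + 13 + 12 + 12 + 11 + 10 + 8 + 7 = 146 min.
Lower bound: ⌈146/21⌉ = 7 tape sides.
Also, 8 tracks each exceed 21/2 min, and no two of those can share a side, so at least 8 tape sides are needed.
A packing using 8 tape sides:
  side 1: 20 = 20
  side 2: 19 = 19
  side 3: 17 = 17
  side 4: 17 = 17
  side 5: 13 + 8 = 21
  side 6: 12 + 7 = 19
  side 7: 12 = 12
  side 8: 11 + 10 = 21
This matches the lower bound, so 8 is optimal.

8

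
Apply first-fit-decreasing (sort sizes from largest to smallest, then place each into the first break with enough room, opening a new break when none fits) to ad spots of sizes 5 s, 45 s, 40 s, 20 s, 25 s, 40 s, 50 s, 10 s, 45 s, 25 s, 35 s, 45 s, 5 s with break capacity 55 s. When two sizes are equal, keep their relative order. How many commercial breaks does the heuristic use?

8

Sorted descending: 50, 45, 45, 45, 40, 40, 35, 25, 25, 20, 10, 5, 5.
  50 → break 1 (new)  [load 50/55]
  45 → break 2 (new)  [load 45/55]
  45 → break 3 (new)  [load 45/55]
  45 → break 4 (new)  [load 45/55]
  40 → break 5 (new)  [load 40/55]
  40 → break 6 (new)  [load 40/55]
  35 → break 7 (new)  [load 35/55]
  25 → break 8 (new)  [load 25/55]
  25 → break 8  [load 50/55]
  20 → break 7  [load 55/55]
  10 → break 2  [load 55/55]
  5 → break 1  [load 55/55]
  5 → break 3  [load 50/55]
8 commercial breaks opened.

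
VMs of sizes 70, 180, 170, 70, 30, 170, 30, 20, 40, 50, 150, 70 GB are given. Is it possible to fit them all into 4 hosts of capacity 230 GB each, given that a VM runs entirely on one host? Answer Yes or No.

No

Total = 1050 GB; ⌈1050/230⌉ = 5.
At least 5 hosts are required, but only 4 are allowed.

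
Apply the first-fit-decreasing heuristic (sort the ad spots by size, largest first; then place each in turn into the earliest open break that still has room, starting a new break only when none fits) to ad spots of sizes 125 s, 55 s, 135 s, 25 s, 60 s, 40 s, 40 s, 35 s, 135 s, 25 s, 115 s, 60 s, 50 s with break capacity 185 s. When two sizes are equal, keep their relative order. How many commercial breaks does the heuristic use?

Sorted descending: 135, 135, 125, 115, 60, 60, 55, 50, 40, 40, 35, 25, 25.
  135 → break 1 (new)  [load 135/185]
  135 → break 2 (new)  [load 135/185]
  125 → break 3 (new)  [load 125/185]
  115 → break 4 (new)  [load 115/185]
  60 → break 3  [load 185/185]
  60 → break 4  [load 175/185]
  55 → break 5 (new)  [load 55/185]
  50 → break 1  [load 185/185]
  40 → break 2  [load 175/185]
  40 → break 5  [load 95/185]
  35 → break 5  [load 130/185]
  25 → break 5  [load 155/185]
  25 → break 5  [load 180/185]
5 commercial breaks opened.

5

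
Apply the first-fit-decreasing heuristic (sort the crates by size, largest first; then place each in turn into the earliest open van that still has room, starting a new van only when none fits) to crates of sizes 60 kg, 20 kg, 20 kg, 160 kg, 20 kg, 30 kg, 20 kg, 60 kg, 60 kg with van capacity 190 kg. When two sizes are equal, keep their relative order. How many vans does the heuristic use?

3

Sorted descending: 160, 60, 60, 60, 30, 20, 20, 20, 20.
  160 → van 1 (new)  [load 160/190]
  60 → van 2 (new)  [load 60/190]
  60 → van 2  [load 120/190]
  60 → van 2  [load 180/190]
  30 → van 1  [load 190/190]
  20 → van 3 (new)  [load 20/190]
  20 → van 3  [load 40/190]
  20 → van 3  [load 60/190]
  20 → van 3  [load 80/190]
3 vans opened.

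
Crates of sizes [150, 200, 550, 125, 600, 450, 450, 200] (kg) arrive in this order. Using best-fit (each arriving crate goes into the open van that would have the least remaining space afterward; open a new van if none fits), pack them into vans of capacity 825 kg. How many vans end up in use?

4

  150 → van 1 (new)  [load 150/825]
  200 → van 1  [load 350/825]
  550 → van 2 (new)  [load 550/825]
  125 → van 2  [load 675/825]
  600 → van 3 (new)  [load 600/825]
  450 → van 1  [load 800/825]
  450 → van 4 (new)  [load 450/825]
  200 → van 3  [load 800/825]
4 vans opened.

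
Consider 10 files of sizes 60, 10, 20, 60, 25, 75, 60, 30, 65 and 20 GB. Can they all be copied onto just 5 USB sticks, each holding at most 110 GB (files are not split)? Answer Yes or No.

Yes

A valid assignment using 5 USB sticks:
  USB stick 1: 75 + 30 = 105
  USB stick 2: 65 + 25 + 20 = 110
  USB stick 3: 60 + 20 + 10 = 90
  USB stick 4: 60 = 60
  USB stick 5: 60 = 60
Every load is within 110 GB, so 5 USB sticks suffice.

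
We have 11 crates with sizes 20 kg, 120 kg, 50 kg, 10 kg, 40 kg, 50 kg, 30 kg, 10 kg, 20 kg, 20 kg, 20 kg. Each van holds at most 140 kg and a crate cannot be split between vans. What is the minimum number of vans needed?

3

Total = 120 + 50 + 50 + 40 + 30 + 20 + 20 + 20 + 20 + 10 + 10 = 390 kg.
Lower bound: ⌈390/140⌉ = 3 vans.
A packing using 3 vans:
  van 1: 120 + 20 = 140
  van 2: 50 + 50 + 40 = 140
  van 3: 30 + 20 + 20 + 20 + 10 + 10 = 110
This matches the lower bound, so 3 is optimal.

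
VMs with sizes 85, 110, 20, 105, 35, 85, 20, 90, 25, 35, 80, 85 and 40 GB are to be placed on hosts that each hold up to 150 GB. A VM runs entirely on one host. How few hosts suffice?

Total = 110 + 105 + 90 + 85 + 85 + 85 + 80 + 40 + 35 + 35 + 25 + 20 + 20 = 815 GB.
Lower bound: ⌈815/150⌉ = 6 hosts.
Also, 7 VMs each exceed 75 GB, and no two of those can share a host, so at least 7 hosts are needed.
A packing using 7 hosts:
  host 1: 110 + 40 = 150
  host 2: 105 + 35 = 140
  host 3: 90 + 35 + 25 = 150
  host 4: 85 + 20 + 20 = 125
  host 5: 85 = 85
  host 6: 85 = 85
  host 7: 80 = 80
This matches the lower bound, so 7 is optimal.

7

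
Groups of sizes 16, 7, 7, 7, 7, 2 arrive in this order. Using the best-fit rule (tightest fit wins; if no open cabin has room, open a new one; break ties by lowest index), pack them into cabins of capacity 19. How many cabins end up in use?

  16 → cabin 1 (new)  [load 16/19]
  7 → cabin 2 (new)  [load 7/19]
  7 → cabin 2  [load 14/19]
  7 → cabin 3 (new)  [load 7/19]
  7 → cabin 3  [load 14/19]
  2 → cabin 1  [load 18/19]
3 cabins opened.

3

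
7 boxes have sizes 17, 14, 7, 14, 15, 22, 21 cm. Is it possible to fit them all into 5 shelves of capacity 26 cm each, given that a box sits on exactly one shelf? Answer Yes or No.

Total = 110 cm; ⌈110/26⌉ = 5.
6 boxes each exceed half the capacity and cannot share a shelf, forcing at least 6 shelves.
At least 6 shelves are required, but only 5 are allowed.

No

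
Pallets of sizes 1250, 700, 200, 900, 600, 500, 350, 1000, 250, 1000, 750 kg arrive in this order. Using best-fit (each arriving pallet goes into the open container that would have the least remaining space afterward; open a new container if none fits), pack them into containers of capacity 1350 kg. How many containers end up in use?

  1250 → container 1 (new)  [load 1250/1350]
  700 → container 2 (new)  [load 700/1350]
  200 → container 2  [load 900/1350]
  900 → container 3 (new)  [load 900/1350]
  600 → container 4 (new)  [load 600/1350]
  500 → container 4  [load 1100/1350]
  350 → container 2  [load 1250/1350]
  1000 → container 5 (new)  [load 1000/1350]
  250 → container 4  [load 1350/1350]
  1000 → container 6 (new)  [load 1000/1350]
  750 → container 7 (new)  [load 750/1350]
7 containers opened.

7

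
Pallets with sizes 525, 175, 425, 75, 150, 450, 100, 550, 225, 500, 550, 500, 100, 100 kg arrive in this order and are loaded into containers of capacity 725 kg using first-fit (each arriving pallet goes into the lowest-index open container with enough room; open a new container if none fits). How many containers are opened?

7

  525 → container 1 (new)  [load 525/725]
  175 → container 1  [load 700/725]
  425 → container 2 (new)  [load 425/725]
  75 → container 2  [load 500/725]
  150 → container 2  [load 650/725]
  450 → container 3 (new)  [load 450/725]
  100 → container 3  [load 550/725]
  550 → container 4 (new)  [load 550/725]
  225 → container 5 (new)  [load 225/725]
  500 → container 5  [load 725/725]
  550 → container 6 (new)  [load 550/725]
  500 → container 7 (new)  [load 500/725]
  100 → container 3  [load 650/725]
  100 → container 4  [load 650/725]
7 containers opened.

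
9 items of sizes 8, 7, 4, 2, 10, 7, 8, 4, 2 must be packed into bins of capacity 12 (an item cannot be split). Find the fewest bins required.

5

Total = 10 + 8 + 8 + 7 + 7 + 4 + 4 + 2 + 2 = 52.
Lower bound: ⌈52/12⌉ = 5 bins.
A packing using 5 bins:
  bin 1: 10 + 2 = 12
  bin 2: 8 + 4 = 12
  bin 3: 8 + 4 = 12
  bin 4: 7 + 2 = 9
  bin 5: 7 = 7
This matches the lower bound, so 5 is optimal.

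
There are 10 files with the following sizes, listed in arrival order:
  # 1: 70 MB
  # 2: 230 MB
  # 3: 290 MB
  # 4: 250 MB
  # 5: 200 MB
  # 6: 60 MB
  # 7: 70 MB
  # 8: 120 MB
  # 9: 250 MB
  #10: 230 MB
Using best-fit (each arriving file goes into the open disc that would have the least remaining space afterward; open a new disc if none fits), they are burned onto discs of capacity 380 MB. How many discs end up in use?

  70 → disc 1 (new)  [load 70/380]
  230 → disc 1  [load 300/380]
  290 → disc 2 (new)  [load 290/380]
  250 → disc 3 (new)  [load 250/380]
  200 → disc 4 (new)  [load 200/380]
  60 → disc 1  [load 360/380]
  70 → disc 2  [load 360/380]
  120 → disc 3  [load 370/380]
  250 → disc 5 (new)  [load 250/380]
  230 → disc 6 (new)  [load 230/380]
6 discs opened.

6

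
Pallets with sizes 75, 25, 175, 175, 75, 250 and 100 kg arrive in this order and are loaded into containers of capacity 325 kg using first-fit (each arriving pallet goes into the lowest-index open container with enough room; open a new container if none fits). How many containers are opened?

4

  75 → container 1 (new)  [load 75/325]
  25 → container 1  [load 100/325]
  175 → container 1  [load 275/325]
  175 → container 2 (new)  [load 175/325]
  75 → container 2  [load 250/325]
  250 → container 3 (new)  [load 250/325]
  100 → container 4 (new)  [load 100/325]
4 containers opened.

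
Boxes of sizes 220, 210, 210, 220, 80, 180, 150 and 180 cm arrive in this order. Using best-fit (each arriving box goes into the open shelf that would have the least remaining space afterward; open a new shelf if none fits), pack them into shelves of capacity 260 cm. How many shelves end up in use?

  220 → shelf 1 (new)  [load 220/260]
  210 → shelf 2 (new)  [load 210/260]
  210 → shelf 3 (new)  [load 210/260]
  220 → shelf 4 (new)  [load 220/260]
  80 → shelf 5 (new)  [load 80/260]
  180 → shelf 5  [load 260/260]
  150 → shelf 6 (new)  [load 150/260]
  180 → shelf 7 (new)  [load 180/260]
7 shelves opened.

7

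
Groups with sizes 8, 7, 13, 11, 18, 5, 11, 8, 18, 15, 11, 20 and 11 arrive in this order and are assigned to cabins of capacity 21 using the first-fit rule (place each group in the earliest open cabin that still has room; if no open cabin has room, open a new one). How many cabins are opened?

10

  8 → cabin 1 (new)  [load 8/21]
  7 → cabin 1  [load 15/21]
  13 → cabin 2 (new)  [load 13/21]
  11 → cabin 3 (new)  [load 11/21]
  18 → cabin 4 (new)  [load 18/21]
  5 → cabin 1  [load 20/21]
  11 → cabin 5 (new)  [load 11/21]
  8 → cabin 2  [load 21/21]
  18 → cabin 6 (new)  [load 18/21]
  15 → cabin 7 (new)  [load 15/21]
  11 → cabin 8 (new)  [load 11/21]
  20 → cabin 9 (new)  [load 20/21]
  11 → cabin 10 (new)  [load 11/21]
10 cabins opened.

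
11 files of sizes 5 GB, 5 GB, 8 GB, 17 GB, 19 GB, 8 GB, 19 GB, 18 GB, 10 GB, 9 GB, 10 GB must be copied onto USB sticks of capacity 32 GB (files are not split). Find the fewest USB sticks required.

Total = 19 + 19 + 18 + 17 + 10 + 10 + 9 + 8 + 8 + 5 + 5 = 128 GB.
Lower bound: ⌈128/32⌉ = 4 USB sticks.
A packing using 5 USB sticks:
  USB stick 1: 19 + 10 = 29
  USB stick 2: 19 + 10 = 29
  USB stick 3: 18 + 9 + 5 = 32
  USB stick 4: 17 + 8 + 5 = 30
  USB stick 5: 8 = 8
No arrangement into 4 USB sticks stays within capacity, so 5 is optimal.

5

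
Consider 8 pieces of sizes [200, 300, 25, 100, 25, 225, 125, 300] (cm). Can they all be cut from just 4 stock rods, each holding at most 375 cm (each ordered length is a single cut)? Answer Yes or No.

A valid assignment using 4 stock rods:
  stock rod 1: 300 + 25 + 25 = 350
  stock rod 2: 300 = 300
  stock rod 3: 225 + 125 = 350
  stock rod 4: 200 + 100 = 300
Every load is within 375 cm, so 4 stock rods suffice.

Yes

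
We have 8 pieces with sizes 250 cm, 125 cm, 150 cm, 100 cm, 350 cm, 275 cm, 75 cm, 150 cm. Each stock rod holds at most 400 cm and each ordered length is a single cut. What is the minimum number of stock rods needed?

Total = 350 + 275 + 250 + 150 + 150 + 125 + 100 + 75 = 1475 cm.
Lower bound: ⌈1475/400⌉ = 4 stock rods.
A packing using 4 stock rods:
  stock rod 1: 350 = 350
  stock rod 2: 275 + 125 = 400
  stock rod 3: 250 + 150 = 400
  stock rod 4: 150 + 100 + 75 = 325
This matches the lower bound, so 4 is optimal.

4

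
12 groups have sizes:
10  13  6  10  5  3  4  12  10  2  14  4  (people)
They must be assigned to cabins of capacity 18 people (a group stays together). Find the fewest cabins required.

6

Total = 14 + 13 + 12 + 10 + 10 + 10 + 6 + 5 + 4 + 4 + 3 + 2 = 93 people.
Lower bound: ⌈93/18⌉ = 6 cabins.
A packing using 6 cabins:
  cabin 1: 14 + 4 = 18
  cabin 2: 13 + 5 = 18
  cabin 3: 12 + 6 = 18
  cabin 4: 10 + 4 + 3 = 17
  cabin 5: 10 + 2 = 12
  cabin 6: 10 = 10
This matches the lower bound, so 6 is optimal.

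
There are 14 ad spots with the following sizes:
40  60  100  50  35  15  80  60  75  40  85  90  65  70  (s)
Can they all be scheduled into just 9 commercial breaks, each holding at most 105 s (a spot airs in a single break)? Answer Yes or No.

Total = 865 s; ⌈865/105⌉ = 9.
The bound of 9 does not rule out 9, but exhaustive search shows no assignment into 9 commercial breaks of capacity 105 s exists — the minimum is 10.

No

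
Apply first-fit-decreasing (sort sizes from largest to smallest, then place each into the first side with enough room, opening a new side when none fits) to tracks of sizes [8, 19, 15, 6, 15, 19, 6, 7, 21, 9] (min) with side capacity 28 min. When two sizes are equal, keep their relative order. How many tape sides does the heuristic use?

5

Sorted descending: 21, 19, 19, 15, 15, 9, 8, 7, 6, 6.
  21 → side 1 (new)  [load 21/28]
  19 → side 2 (new)  [load 19/28]
  19 → side 3 (new)  [load 19/28]
  15 → side 4 (new)  [load 15/28]
  15 → side 5 (new)  [load 15/28]
  9 → side 2  [load 28/28]
  8 → side 3  [load 27/28]
  7 → side 1  [load 28/28]
  6 → side 4  [load 21/28]
  6 → side 4  [load 27/28]
5 tape sides opened.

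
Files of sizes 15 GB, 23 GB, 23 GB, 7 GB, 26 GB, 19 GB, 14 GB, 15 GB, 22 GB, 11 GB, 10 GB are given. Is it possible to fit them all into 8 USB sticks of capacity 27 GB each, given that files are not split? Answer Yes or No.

A valid assignment using 8 USB sticks:
  USB stick 1: 26 = 26
  USB stick 2: 23 = 23
  USB stick 3: 23 = 23
  USB stick 4: 22 = 22
  USB stick 5: 19 + 7 = 26
  USB stick 6: 15 + 11 = 26
  USB stick 7: 15 + 10 = 25
  USB stick 8: 14 = 14
Every load is within 27 GB, so 8 USB sticks suffice.

Yes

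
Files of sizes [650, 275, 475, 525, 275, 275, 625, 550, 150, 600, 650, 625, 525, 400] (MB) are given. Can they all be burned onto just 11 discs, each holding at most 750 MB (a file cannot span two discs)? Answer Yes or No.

A valid assignment using 11 discs:
  disc 1: 650 = 650
  disc 2: 650 = 650
  disc 3: 625 = 625
  disc 4: 625 = 625
  disc 5: 600 + 150 = 750
  disc 6: 550 = 550
  disc 7: 525 = 525
  disc 8: 525 = 525
  disc 9: 475 + 275 = 750
  disc 10: 400 + 275 = 675
  disc 11: 275 = 275
Every load is within 750 MB, so 11 discs suffice.

Yes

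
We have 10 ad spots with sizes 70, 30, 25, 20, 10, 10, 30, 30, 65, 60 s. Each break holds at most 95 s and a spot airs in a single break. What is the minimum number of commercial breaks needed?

4

Total = 70 + 65 + 60 + 30 + 30 + 30 + 25 + 20 + 10 + 10 = 350 s.
Lower bound: ⌈350/95⌉ = 4 commercial breaks.
A packing using 4 commercial breaks:
  break 1: 70 + 25 = 95
  break 2: 65 + 30 = 95
  break 3: 60 + 30 = 90
  break 4: 30 + 20 + 10 + 10 = 70
This matches the lower bound, so 4 is optimal.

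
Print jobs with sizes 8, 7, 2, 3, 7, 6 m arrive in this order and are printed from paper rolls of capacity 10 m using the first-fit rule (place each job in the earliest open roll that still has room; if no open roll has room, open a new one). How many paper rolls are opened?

4

  8 → roll 1 (new)  [load 8/10]
  7 → roll 2 (new)  [load 7/10]
  2 → roll 1  [load 10/10]
  3 → roll 2  [load 10/10]
  7 → roll 3 (new)  [load 7/10]
  6 → roll 4 (new)  [load 6/10]
4 paper rolls opened.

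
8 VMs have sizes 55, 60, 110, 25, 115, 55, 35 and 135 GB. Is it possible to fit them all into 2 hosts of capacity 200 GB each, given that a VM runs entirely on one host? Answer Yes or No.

Total = 590 GB; ⌈590/200⌉ = 3.
At least 3 hosts are required, but only 2 are allowed.

No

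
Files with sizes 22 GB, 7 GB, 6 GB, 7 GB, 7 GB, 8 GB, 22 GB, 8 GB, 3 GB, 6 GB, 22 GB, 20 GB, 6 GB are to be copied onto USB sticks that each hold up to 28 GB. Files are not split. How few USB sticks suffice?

6

Total = 22 + 22 + 22 + 20 + 8 + 8 + 7 + 7 + 7 + 6 + 6 + 6 + 3 = 144 GB.
Lower bound: ⌈144/28⌉ = 6 USB sticks.
A packing using 6 USB sticks:
  USB stick 1: 22 + 6 = 28
  USB stick 2: 22 + 6 = 28
  USB stick 3: 22 + 6 = 28
  USB stick 4: 20 + 8 = 28
  USB stick 5: 8 + 7 + 7 + 3 = 25
  USB stick 6: 7 = 7
This matches the lower bound, so 6 is optimal.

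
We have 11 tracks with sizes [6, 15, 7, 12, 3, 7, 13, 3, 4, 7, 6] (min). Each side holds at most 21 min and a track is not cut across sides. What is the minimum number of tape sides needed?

4

Total = 15 + 13 + 12 + 7 + 7 + 7 + 6 + 6 + 4 + 3 + 3 = 83 min.
Lower bound: ⌈83/21⌉ = 4 tape sides.
A packing using 4 tape sides:
  side 1: 15 + 6 = 21
  side 2: 13 + 7 = 20
  side 3: 12 + 6 + 3 = 21
  side 4: 7 + 7 + 4 + 3 = 21
This matches the lower bound, so 4 is optimal.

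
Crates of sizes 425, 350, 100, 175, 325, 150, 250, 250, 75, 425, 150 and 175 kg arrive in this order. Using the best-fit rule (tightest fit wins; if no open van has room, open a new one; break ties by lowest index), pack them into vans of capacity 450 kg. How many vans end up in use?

  425 → van 1 (new)  [load 425/450]
  350 → van 2 (new)  [load 350/450]
  100 → van 2  [load 450/450]
  175 → van 3 (new)  [load 175/450]
  325 → van 4 (new)  [load 325/450]
  150 → van 3  [load 325/450]
  250 → van 5 (new)  [load 250/450]
  250 → van 6 (new)  [load 250/450]
  75 → van 3  [load 400/450]
  425 → van 7 (new)  [load 425/450]
  150 → van 5  [load 400/450]
  175 → van 6  [load 425/450]
7 vans opened.

7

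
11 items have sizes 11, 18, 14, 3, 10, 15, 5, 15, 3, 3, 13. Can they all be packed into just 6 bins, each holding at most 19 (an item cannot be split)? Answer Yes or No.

Total = 110; ⌈110/19⌉ = 6.
7 items each exceed half the capacity and cannot share a bin, forcing at least 7 bins.
At least 7 bins are required, but only 6 are allowed.

No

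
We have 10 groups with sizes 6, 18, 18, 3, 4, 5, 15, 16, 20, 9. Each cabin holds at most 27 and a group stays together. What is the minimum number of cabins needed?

Total = 20 + 18 + 18 + 16 + 15 + 9 + 6 + 5 + 4 + 3 = 114.
Lower bound: ⌈114/27⌉ = 5 cabins.
A packing using 5 cabins:
  cabin 1: 20 + 6 = 26
  cabin 2: 18 + 9 = 27
  cabin 3: 18 + 5 + 4 = 27
  cabin 4: 16 + 3 = 19
  cabin 5: 15 = 15
This matches the lower bound, so 5 is optimal.

5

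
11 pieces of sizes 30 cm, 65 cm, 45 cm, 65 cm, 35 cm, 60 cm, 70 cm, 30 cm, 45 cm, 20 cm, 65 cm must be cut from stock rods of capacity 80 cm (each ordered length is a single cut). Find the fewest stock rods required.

8

Total = 70 + 65 + 65 + 65 + 60 + 45 + 45 + 35 + 30 + 30 + 20 = 530 cm.
Lower bound: ⌈530/80⌉ = 7 stock rods.
A packing using 8 stock rods:
  stock rod 1: 70 = 70
  stock rod 2: 65 = 65
  stock rod 3: 65 = 65
  stock rod 4: 65 = 65
  stock rod 5: 60 + 20 = 80
  stock rod 6: 45 + 35 = 80
  stock rod 7: 45 + 30 = 75
  stock rod 8: 30 = 30
No arrangement into 7 stock rods stays within capacity, so 8 is optimal.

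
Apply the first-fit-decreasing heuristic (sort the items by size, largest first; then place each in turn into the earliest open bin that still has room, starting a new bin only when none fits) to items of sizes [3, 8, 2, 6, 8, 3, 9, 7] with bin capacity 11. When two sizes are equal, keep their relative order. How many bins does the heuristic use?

5

Sorted descending: 9, 8, 8, 7, 6, 3, 3, 2.
  9 → bin 1 (new)  [load 9/11]
  8 → bin 2 (new)  [load 8/11]
  8 → bin 3 (new)  [load 8/11]
  7 → bin 4 (new)  [load 7/11]
  6 → bin 5 (new)  [load 6/11]
  3 → bin 2  [load 11/11]
  3 → bin 3  [load 11/11]
  2 → bin 1  [load 11/11]
5 bins opened.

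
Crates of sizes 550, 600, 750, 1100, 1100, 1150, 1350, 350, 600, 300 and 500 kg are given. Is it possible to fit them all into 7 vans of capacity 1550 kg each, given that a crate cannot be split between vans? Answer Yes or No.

A valid assignment using 7 vans:
  van 1: 1350 = 1350
  van 2: 1150 + 350 = 1500
  van 3: 1100 + 300 = 1400
  van 4: 1100 = 1100
  van 5: 750 + 600 = 1350
  van 6: 600 + 550 = 1150
  van 7: 500 = 500
Every load is within 1550 kg, so 7 vans suffice.

Yes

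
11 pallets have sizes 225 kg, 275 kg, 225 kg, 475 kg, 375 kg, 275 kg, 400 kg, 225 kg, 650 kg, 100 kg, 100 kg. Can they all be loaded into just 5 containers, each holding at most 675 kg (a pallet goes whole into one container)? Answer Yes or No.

A valid assignment using 5 containers:
  container 1: 650 = 650
  container 2: 475 + 100 + 100 = 675
  container 3: 400 + 275 = 675
  container 4: 375 + 275 = 650
  container 5: 225 + 225 + 225 = 675
Every load is within 675 kg, so 5 containers suffice.

Yes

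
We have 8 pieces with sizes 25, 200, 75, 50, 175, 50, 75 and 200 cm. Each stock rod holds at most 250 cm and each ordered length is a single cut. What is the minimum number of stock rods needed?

4

Total = 200 + 200 + 175 + 75 + 75 + 50 + 50 + 25 = 850 cm.
Lower bound: ⌈850/250⌉ = 4 stock rods.
A packing using 4 stock rods:
  stock rod 1: 200 + 50 = 250
  stock rod 2: 200 + 50 = 250
  stock rod 3: 175 + 75 = 250
  stock rod 4: 75 + 25 = 100
This matches the lower bound, so 4 is optimal.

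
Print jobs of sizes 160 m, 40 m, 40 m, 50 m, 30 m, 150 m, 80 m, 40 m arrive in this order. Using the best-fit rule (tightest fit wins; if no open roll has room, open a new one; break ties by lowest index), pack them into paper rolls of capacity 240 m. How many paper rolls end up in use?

  160 → roll 1 (new)  [load 160/240]
  40 → roll 1  [load 200/240]
  40 → roll 1  [load 240/240]
  50 → roll 2 (new)  [load 50/240]
  30 → roll 2  [load 80/240]
  150 → roll 2  [load 230/240]
  80 → roll 3 (new)  [load 80/240]
  40 → roll 3  [load 120/240]
3 paper rolls opened.

3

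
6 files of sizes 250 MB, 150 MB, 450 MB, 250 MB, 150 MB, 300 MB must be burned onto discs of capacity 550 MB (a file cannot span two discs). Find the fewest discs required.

Total = 450 + 300 + 250 + 250 + 150 + 150 = 1550 MB.
Lower bound: ⌈1550/550⌉ = 3 discs.
A packing using 3 discs:
  disc 1: 450 = 450
  disc 2: 300 + 250 = 550
  disc 3: 250 + 150 + 150 = 550
This matches the lower bound, so 3 is optimal.

3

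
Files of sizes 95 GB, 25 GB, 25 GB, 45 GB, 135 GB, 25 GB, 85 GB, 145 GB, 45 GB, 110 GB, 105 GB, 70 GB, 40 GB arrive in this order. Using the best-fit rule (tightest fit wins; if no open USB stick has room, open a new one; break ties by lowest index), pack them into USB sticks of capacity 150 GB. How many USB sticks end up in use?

  95 → USB stick 1 (new)  [load 95/150]
  25 → USB stick 1  [load 120/150]
  25 → USB stick 1  [load 145/150]
  45 → USB stick 2 (new)  [load 45/150]
  135 → USB stick 3 (new)  [load 135/150]
  25 → USB stick 2  [load 70/150]
  85 → USB stick 4 (new)  [load 85/150]
  145 → USB stick 5 (new)  [load 145/150]
  45 → USB stick 4  [load 130/150]
  110 → USB stick 6 (new)  [load 110/150]
  105 → USB stick 7 (new)  [load 105/150]
  70 → USB stick 2  [load 140/150]
  40 → USB stick 6  [load 150/150]
7 USB sticks opened.

7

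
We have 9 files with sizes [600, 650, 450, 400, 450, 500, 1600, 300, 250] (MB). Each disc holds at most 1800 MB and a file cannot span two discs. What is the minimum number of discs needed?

Total = 1600 + 650 + 600 + 500 + 450 + 450 + 400 + 300 + 250 = 5200 MB.
Lower bound: ⌈5200/1800⌉ = 3 discs.
A packing using 3 discs:
  disc 1: 1600 = 1600
  disc 2: 650 + 600 + 300 + 250 = 1800
  disc 3: 500 + 450 + 450 + 400 = 1800
This matches the lower bound, so 3 is optimal.

3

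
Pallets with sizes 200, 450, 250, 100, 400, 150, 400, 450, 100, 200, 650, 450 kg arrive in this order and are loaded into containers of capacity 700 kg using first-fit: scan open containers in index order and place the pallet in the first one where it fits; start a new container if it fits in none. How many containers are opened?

  200 → container 1 (new)  [load 200/700]
  450 → container 1  [load 650/700]
  250 → container 2 (new)  [load 250/700]
  100 → container 2  [load 350/700]
  400 → container 3 (new)  [load 400/700]
  150 → container 2  [load 500/700]
  400 → container 4 (new)  [load 400/700]
  450 → container 5 (new)  [load 450/700]
  100 → container 2  [load 600/700]
  200 → container 3  [load 600/700]
  650 → container 6 (new)  [load 650/700]
  450 → container 7 (new)  [load 450/700]
7 containers opened.

7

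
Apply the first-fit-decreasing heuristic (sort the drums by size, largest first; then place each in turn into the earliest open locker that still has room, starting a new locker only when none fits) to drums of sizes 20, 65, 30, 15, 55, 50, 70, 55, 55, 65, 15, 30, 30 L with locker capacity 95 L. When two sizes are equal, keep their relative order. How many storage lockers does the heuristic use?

7

Sorted descending: 70, 65, 65, 55, 55, 55, 50, 30, 30, 30, 20, 15, 15.
  70 → locker 1 (new)  [load 70/95]
  65 → locker 2 (new)  [load 65/95]
  65 → locker 3 (new)  [load 65/95]
  55 → locker 4 (new)  [load 55/95]
  55 → locker 5 (new)  [load 55/95]
  55 → locker 6 (new)  [load 55/95]
  50 → locker 7 (new)  [load 50/95]
  30 → locker 2  [load 95/95]
  30 → locker 3  [load 95/95]
  30 → locker 4  [load 85/95]
  20 → locker 1  [load 90/95]
  15 → locker 5  [load 70/95]
  15 → locker 5  [load 85/95]
7 storage lockers opened.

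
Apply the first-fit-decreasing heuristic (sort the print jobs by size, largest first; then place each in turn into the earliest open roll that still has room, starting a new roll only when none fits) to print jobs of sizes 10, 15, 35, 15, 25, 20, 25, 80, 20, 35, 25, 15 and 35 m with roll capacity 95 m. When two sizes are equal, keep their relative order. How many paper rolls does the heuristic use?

Sorted descending: 80, 35, 35, 35, 25, 25, 25, 20, 20, 15, 15, 15, 10.
  80 → roll 1 (new)  [load 80/95]
  35 → roll 2 (new)  [load 35/95]
  35 → roll 2  [load 70/95]
  35 → roll 3 (new)  [load 35/95]
  25 → roll 2  [load 95/95]
  25 → roll 3  [load 60/95]
  25 → roll 3  [load 85/95]
  20 → roll 4 (new)  [load 20/95]
  20 → roll 4  [load 40/95]
  15 → roll 1  [load 95/95]
  15 → roll 4  [load 55/95]
  15 → roll 4  [load 70/95]
  10 → roll 3  [load 95/95]
4 paper rolls opened.

4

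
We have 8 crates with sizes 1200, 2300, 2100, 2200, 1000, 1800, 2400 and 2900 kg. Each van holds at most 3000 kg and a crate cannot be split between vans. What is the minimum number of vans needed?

Total = 2900 + 2400 + 2300 + 2200 + 2100 + 1800 + 1200 + 1000 = 15900 kg.
Lower bound: ⌈15900/3000⌉ = 6 vans.
A packing using 7 vans:
  van 1: 2900 = 2900
  van 2: 2400 = 2400
  van 3: 2300 = 2300
  van 4: 2200 = 2200
  van 5: 2100 = 2100
  van 6: 1800 + 1200 = 3000
  van 7: 1000 = 1000
No arrangement into 6 vans stays within capacity, so 7 is optimal.

7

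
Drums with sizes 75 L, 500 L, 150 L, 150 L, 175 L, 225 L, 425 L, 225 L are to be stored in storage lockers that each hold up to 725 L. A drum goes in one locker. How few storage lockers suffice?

3

Total = 500 + 425 + 225 + 225 + 175 + 150 + 150 + 75 = 1925 L.
Lower bound: ⌈1925/725⌉ = 3 storage lockers.
A packing using 3 storage lockers:
  locker 1: 500 + 225 = 725
  locker 2: 425 + 225 + 75 = 725
  locker 3: 175 + 150 + 150 = 475
This matches the lower bound, so 3 is optimal.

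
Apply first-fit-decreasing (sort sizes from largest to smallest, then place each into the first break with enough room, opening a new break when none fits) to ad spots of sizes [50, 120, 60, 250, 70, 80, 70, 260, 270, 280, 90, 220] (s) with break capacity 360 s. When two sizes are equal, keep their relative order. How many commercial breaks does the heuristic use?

6

Sorted descending: 280, 270, 260, 250, 220, 120, 90, 80, 70, 70, 60, 50.
  280 → break 1 (new)  [load 280/360]
  270 → break 2 (new)  [load 270/360]
  260 → break 3 (new)  [load 260/360]
  250 → break 4 (new)  [load 250/360]
  220 → break 5 (new)  [load 220/360]
  120 → break 5  [load 340/360]
  90 → break 2  [load 360/360]
  80 → break 1  [load 360/360]
  70 → break 3  [load 330/360]
  70 → break 4  [load 320/360]
  60 → break 6 (new)  [load 60/360]
  50 → break 6  [load 110/360]
6 commercial breaks opened.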